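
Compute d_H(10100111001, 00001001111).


XOR: 10101110110
Count of 1s: 7

7


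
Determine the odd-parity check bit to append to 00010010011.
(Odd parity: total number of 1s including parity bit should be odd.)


Number of 1s in data: 4
Parity bit: 1

1


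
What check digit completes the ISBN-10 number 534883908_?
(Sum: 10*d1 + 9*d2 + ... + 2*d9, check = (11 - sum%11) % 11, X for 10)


Weighted sum: 280
280 mod 11 = 5

Check digit: 6


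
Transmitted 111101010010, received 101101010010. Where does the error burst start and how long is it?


XOR: 010000000000

Burst at position 1, length 1


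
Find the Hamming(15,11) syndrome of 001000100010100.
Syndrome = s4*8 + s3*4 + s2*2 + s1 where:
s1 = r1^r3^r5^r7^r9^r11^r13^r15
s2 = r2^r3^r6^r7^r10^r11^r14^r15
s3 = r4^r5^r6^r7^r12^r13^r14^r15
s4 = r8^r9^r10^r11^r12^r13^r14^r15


s1=0, s2=1, s3=0, s4=0

Syndrome = 2 (error at position 2)


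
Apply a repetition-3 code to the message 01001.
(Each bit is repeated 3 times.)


Each bit -> 3 copies

000111000000111


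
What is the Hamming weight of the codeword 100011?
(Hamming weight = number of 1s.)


Counting 1s in 100011

3


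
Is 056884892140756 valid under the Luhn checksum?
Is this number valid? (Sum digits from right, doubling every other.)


Luhn sum = 69
69 mod 10 = 9

Invalid (Luhn sum mod 10 = 9)


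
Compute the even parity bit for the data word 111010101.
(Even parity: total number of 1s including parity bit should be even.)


Number of 1s in data: 6
Parity bit: 0

0


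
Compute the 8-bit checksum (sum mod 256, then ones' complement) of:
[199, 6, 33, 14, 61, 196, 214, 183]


Sum = 906 mod 256 = 138
Complement = 117

117


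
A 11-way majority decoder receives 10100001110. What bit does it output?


Ones: 5 out of 11
Threshold: 6

0 (5/11 voted 1)


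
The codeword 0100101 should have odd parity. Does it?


Number of 1s: 3

Yes, parity is correct (3 ones)


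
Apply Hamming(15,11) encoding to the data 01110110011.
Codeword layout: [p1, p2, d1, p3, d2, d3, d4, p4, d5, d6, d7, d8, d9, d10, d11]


Parity bits: p1=0, p2=0, p3=1, p4=0

000111100110011


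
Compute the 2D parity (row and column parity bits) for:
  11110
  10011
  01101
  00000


Row parities: 0110
Column parities: 00000

Row P: 0110, Col P: 00000, Corner: 0


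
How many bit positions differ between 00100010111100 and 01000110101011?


XOR: 01100100010111
Count of 1s: 7

7


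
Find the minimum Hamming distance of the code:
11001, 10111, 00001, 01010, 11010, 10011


Comparing all pairs, minimum distance: 1
Can detect 0 errors, correct 0 errors

1


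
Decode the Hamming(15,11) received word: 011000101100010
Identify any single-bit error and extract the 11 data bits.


Syndrome = 11: error at position 11

Data: 10011110010 (corrected bit 11)


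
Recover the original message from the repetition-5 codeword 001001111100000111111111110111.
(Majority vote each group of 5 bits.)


Groups: 00100, 11111, 00000, 11111, 11111, 10111
Majority votes: 010111

010111


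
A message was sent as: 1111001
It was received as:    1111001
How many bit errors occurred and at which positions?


XOR: 0000000

0 errors (received matches sent)


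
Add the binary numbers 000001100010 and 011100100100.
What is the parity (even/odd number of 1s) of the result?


000001100010 = 98
011100100100 = 1828
Sum = 1926 = 11110000110
1s count = 6

even parity (6 ones in 11110000110)


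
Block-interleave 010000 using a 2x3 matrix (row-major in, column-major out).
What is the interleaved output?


Matrix:
  010
  000
Read columns: 001000

001000


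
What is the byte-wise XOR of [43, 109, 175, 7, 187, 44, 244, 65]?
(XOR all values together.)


XOR chain: 43 ^ 109 ^ 175 ^ 7 ^ 187 ^ 44 ^ 244 ^ 65 = 204

204


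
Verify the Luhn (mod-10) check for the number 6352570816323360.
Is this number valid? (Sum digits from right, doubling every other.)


Luhn sum = 53
53 mod 10 = 3

Invalid (Luhn sum mod 10 = 3)


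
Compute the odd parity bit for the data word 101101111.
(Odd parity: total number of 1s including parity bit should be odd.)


Number of 1s in data: 7
Parity bit: 0

0


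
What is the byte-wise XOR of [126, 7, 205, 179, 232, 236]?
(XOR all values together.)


XOR chain: 126 ^ 7 ^ 205 ^ 179 ^ 232 ^ 236 = 3

3


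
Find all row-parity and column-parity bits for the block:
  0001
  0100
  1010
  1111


Row parities: 1100
Column parities: 0000

Row P: 1100, Col P: 0000, Corner: 0


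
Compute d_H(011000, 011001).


XOR: 000001
Count of 1s: 1

1


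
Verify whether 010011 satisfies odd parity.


Number of 1s: 3

Yes, parity is correct (3 ones)


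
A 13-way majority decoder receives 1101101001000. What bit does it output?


Ones: 6 out of 13
Threshold: 7

0 (6/13 voted 1)


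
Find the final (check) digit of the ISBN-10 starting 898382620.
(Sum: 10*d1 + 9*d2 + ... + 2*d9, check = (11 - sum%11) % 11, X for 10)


Weighted sum: 334
334 mod 11 = 4

Check digit: 7


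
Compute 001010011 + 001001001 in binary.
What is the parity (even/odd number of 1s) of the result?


001010011 = 83
001001001 = 73
Sum = 156 = 10011100
1s count = 4

even parity (4 ones in 10011100)


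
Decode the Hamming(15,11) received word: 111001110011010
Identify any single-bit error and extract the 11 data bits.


Syndrome = 0: no error detected

Data: 10110011010 (no errors)


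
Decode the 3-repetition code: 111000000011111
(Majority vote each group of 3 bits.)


Groups: 111, 000, 000, 011, 111
Majority votes: 10011

10011


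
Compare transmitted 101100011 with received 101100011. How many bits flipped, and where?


XOR: 000000000

0 errors (received matches sent)


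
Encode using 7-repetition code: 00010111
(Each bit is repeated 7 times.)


Each bit -> 7 copies

00000000000000000000011111110000000111111111111111111111


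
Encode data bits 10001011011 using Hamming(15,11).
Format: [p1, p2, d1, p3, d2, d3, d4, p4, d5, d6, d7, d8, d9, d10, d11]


Parity bits: p1=0, p2=0, p3=1, p4=1

001100011011011


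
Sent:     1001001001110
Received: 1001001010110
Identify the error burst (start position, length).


XOR: 0000000011000

Burst at position 8, length 2


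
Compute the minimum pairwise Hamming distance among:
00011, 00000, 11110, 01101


Comparing all pairs, minimum distance: 2
Can detect 1 errors, correct 0 errors

2


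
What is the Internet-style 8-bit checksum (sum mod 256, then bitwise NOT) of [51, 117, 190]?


Sum = 358 mod 256 = 102
Complement = 153

153


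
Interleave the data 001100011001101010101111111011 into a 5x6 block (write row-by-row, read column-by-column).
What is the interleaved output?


Matrix:
  001100
  011001
  101010
  101111
  111011
Read columns: 001110100111111100100011101011

001110100111111100100011101011


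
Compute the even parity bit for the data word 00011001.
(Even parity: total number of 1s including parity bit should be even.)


Number of 1s in data: 3
Parity bit: 1

1


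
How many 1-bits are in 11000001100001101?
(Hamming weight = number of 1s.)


Counting 1s in 11000001100001101

7


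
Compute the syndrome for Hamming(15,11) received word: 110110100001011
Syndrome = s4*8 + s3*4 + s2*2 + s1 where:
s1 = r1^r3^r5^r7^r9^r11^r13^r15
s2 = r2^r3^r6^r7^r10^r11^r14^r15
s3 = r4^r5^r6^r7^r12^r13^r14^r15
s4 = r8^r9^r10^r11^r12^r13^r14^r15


s1=0, s2=0, s3=0, s4=1

Syndrome = 8 (error at position 8)


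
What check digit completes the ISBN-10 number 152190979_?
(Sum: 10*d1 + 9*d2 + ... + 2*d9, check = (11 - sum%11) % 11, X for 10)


Weighted sum: 207
207 mod 11 = 9

Check digit: 2


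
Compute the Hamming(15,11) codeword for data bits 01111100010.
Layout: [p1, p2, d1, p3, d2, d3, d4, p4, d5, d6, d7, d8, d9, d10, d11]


Parity bits: p1=1, p2=0, p3=0, p4=1

100011111100010


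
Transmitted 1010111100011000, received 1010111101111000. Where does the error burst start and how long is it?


XOR: 0000000001100000

Burst at position 9, length 2


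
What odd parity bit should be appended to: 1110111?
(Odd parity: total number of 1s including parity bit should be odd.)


Number of 1s in data: 6
Parity bit: 1

1


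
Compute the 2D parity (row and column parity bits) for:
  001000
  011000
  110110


Row parities: 100
Column parities: 100110

Row P: 100, Col P: 100110, Corner: 1


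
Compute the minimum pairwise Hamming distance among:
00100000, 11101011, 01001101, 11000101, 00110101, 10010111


Comparing all pairs, minimum distance: 2
Can detect 1 errors, correct 0 errors

2


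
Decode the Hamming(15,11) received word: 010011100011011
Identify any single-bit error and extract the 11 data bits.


Syndrome = 0: no error detected

Data: 01110011011 (no errors)


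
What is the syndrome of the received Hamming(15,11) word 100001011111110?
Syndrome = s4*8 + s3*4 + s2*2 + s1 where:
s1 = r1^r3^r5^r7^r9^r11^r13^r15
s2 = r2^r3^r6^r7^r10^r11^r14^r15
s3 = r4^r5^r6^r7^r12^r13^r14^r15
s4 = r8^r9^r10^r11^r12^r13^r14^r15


s1=0, s2=0, s3=0, s4=1

Syndrome = 8 (error at position 8)


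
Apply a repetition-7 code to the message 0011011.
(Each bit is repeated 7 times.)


Each bit -> 7 copies

0000000000000011111111111111000000011111111111111


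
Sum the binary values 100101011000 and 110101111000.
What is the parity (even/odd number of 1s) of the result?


100101011000 = 2392
110101111000 = 3448
Sum = 5840 = 1011011010000
1s count = 6

even parity (6 ones in 1011011010000)


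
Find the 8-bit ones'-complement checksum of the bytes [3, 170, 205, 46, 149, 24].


Sum = 597 mod 256 = 85
Complement = 170

170


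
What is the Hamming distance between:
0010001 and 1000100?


XOR: 1010101
Count of 1s: 4

4


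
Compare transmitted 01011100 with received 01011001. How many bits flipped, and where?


XOR: 00000101

2 error(s) at position(s): 5, 7


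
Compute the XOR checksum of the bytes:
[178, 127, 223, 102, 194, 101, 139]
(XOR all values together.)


XOR chain: 178 ^ 127 ^ 223 ^ 102 ^ 194 ^ 101 ^ 139 = 88

88


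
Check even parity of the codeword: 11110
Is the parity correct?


Number of 1s: 4

Yes, parity is correct (4 ones)


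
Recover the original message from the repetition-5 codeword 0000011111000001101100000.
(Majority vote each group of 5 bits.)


Groups: 00000, 11111, 00000, 11011, 00000
Majority votes: 01010

01010


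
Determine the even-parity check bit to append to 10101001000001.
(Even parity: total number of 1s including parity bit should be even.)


Number of 1s in data: 5
Parity bit: 1

1


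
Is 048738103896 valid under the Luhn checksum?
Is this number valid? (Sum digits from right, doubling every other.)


Luhn sum = 63
63 mod 10 = 3

Invalid (Luhn sum mod 10 = 3)


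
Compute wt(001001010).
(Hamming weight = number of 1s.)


Counting 1s in 001001010

3


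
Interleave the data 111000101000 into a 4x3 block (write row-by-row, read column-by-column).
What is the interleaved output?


Matrix:
  111
  000
  101
  000
Read columns: 101010001010

101010001010


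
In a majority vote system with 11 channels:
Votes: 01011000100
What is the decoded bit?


Ones: 4 out of 11
Threshold: 6

0 (4/11 voted 1)


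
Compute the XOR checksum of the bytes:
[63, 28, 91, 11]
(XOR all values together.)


XOR chain: 63 ^ 28 ^ 91 ^ 11 = 115

115


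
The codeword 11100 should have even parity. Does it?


Number of 1s: 3

No, parity error (3 ones)


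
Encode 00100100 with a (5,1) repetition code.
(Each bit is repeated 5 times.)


Each bit -> 5 copies

0000000000111110000000000111110000000000


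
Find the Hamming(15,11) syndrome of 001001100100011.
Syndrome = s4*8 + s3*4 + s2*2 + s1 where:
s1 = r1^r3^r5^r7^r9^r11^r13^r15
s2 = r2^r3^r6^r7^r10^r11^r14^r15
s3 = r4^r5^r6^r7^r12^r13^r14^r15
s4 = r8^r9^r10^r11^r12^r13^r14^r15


s1=1, s2=0, s3=0, s4=1

Syndrome = 9 (error at position 9)


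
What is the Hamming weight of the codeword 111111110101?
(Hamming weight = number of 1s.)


Counting 1s in 111111110101

10


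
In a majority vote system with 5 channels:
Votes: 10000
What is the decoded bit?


Ones: 1 out of 5
Threshold: 3

0 (1/5 voted 1)


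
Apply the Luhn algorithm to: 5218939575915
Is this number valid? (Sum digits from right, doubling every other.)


Luhn sum = 66
66 mod 10 = 6

Invalid (Luhn sum mod 10 = 6)


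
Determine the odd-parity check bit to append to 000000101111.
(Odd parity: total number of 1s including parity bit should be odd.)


Number of 1s in data: 5
Parity bit: 0

0


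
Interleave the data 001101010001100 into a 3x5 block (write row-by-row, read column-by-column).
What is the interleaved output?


Matrix:
  00110
  10100
  01100
Read columns: 010001111100000

010001111100000


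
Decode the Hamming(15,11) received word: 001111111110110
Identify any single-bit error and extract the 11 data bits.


Syndrome = 0: no error detected

Data: 11111110110 (no errors)


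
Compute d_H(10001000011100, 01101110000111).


XOR: 11100110011011
Count of 1s: 9

9


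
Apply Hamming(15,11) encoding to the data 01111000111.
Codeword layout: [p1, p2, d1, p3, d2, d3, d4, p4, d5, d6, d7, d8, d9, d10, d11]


Parity bits: p1=1, p2=0, p3=0, p4=0

100011101000111


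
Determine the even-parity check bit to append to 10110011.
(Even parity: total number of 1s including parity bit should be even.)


Number of 1s in data: 5
Parity bit: 1

1


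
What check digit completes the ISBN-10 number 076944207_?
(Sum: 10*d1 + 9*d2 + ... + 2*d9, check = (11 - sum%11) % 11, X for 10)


Weighted sum: 240
240 mod 11 = 9

Check digit: 2


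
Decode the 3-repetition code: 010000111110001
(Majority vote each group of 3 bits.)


Groups: 010, 000, 111, 110, 001
Majority votes: 00110

00110


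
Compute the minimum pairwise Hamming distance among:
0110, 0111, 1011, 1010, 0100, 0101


Comparing all pairs, minimum distance: 1
Can detect 0 errors, correct 0 errors

1


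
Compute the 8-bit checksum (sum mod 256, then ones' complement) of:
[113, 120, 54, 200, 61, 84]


Sum = 632 mod 256 = 120
Complement = 135

135


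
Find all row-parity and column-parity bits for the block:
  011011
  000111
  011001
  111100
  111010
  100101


Row parities: 011001
Column parities: 100110

Row P: 011001, Col P: 100110, Corner: 1


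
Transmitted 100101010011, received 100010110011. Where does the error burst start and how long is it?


XOR: 000111100000

Burst at position 3, length 4


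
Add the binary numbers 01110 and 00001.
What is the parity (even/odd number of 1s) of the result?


01110 = 14
00001 = 1
Sum = 15 = 1111
1s count = 4

even parity (4 ones in 1111)


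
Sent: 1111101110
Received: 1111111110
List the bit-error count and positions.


XOR: 0000010000

1 error(s) at position(s): 5


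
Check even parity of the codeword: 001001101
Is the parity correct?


Number of 1s: 4

Yes, parity is correct (4 ones)


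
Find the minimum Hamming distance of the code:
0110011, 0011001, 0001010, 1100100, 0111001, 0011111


Comparing all pairs, minimum distance: 1
Can detect 0 errors, correct 0 errors

1


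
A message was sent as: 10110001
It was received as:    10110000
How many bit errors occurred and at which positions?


XOR: 00000001

1 error(s) at position(s): 7


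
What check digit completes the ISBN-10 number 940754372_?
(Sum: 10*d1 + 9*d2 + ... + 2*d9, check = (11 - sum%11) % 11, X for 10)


Weighted sum: 262
262 mod 11 = 9

Check digit: 2


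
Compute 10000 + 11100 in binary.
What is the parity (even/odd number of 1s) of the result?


10000 = 16
11100 = 28
Sum = 44 = 101100
1s count = 3

odd parity (3 ones in 101100)


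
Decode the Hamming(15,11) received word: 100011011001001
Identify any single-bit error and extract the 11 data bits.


Syndrome = 0: no error detected

Data: 01101001001 (no errors)


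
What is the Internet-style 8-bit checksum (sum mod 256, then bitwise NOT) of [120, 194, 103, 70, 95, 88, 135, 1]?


Sum = 806 mod 256 = 38
Complement = 217

217


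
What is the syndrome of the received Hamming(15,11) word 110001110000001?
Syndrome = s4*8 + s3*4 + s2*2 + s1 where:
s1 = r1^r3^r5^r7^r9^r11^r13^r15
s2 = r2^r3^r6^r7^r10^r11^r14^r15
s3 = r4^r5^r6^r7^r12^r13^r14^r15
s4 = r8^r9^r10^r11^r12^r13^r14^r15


s1=1, s2=0, s3=1, s4=0

Syndrome = 5 (error at position 5)


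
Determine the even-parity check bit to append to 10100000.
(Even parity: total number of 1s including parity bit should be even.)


Number of 1s in data: 2
Parity bit: 0

0


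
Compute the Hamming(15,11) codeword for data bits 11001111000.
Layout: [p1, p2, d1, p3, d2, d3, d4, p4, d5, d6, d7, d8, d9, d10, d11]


Parity bits: p1=0, p2=1, p3=0, p4=0

011010001111000


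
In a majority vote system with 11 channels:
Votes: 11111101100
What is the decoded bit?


Ones: 8 out of 11
Threshold: 6

1 (8/11 voted 1)


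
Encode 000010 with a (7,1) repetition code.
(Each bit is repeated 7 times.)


Each bit -> 7 copies

000000000000000000000000000011111110000000


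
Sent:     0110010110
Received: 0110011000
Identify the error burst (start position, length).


XOR: 0000001110

Burst at position 6, length 3


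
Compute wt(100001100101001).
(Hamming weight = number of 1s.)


Counting 1s in 100001100101001

6


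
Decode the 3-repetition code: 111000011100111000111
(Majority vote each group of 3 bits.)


Groups: 111, 000, 011, 100, 111, 000, 111
Majority votes: 1010101

1010101


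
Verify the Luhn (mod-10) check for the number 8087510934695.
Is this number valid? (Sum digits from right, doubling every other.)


Luhn sum = 68
68 mod 10 = 8

Invalid (Luhn sum mod 10 = 8)


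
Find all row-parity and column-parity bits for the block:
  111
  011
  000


Row parities: 100
Column parities: 100

Row P: 100, Col P: 100, Corner: 1


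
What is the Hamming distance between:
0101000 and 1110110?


XOR: 1011110
Count of 1s: 5

5


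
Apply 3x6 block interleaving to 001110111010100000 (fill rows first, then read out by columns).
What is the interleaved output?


Matrix:
  001110
  111010
  100000
Read columns: 011010110100110000

011010110100110000


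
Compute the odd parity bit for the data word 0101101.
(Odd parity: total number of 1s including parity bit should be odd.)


Number of 1s in data: 4
Parity bit: 1

1


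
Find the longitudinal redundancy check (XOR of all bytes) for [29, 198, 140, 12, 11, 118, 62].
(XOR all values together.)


XOR chain: 29 ^ 198 ^ 140 ^ 12 ^ 11 ^ 118 ^ 62 = 24

24


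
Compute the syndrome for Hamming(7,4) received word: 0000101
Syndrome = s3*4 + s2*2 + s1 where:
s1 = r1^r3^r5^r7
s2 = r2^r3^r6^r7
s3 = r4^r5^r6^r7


s1=0, s2=1, s3=0

Syndrome = 2 (error at position 2)


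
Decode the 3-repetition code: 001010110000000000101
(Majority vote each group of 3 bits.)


Groups: 001, 010, 110, 000, 000, 000, 101
Majority votes: 0010001

0010001


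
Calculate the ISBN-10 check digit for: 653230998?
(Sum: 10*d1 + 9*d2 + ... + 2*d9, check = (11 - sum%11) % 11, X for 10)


Weighted sum: 240
240 mod 11 = 9

Check digit: 2


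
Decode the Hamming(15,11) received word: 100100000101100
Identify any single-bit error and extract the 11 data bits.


Syndrome = 14: error at position 14

Data: 00000101110 (corrected bit 14)


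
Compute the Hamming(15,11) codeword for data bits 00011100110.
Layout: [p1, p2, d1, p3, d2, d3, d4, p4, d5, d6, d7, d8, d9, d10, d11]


Parity bits: p1=1, p2=1, p3=1, p4=0

110100101100110


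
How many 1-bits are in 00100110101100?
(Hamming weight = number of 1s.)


Counting 1s in 00100110101100

6


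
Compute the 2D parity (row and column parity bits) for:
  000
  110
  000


Row parities: 000
Column parities: 110

Row P: 000, Col P: 110, Corner: 0


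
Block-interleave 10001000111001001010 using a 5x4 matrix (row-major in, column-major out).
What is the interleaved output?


Matrix:
  1000
  1000
  1110
  0100
  1010
Read columns: 11101001100010100000

11101001100010100000


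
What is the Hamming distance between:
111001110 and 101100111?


XOR: 010101001
Count of 1s: 4

4


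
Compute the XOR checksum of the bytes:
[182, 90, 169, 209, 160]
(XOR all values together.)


XOR chain: 182 ^ 90 ^ 169 ^ 209 ^ 160 = 52

52


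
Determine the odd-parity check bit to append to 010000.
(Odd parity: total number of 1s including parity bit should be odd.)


Number of 1s in data: 1
Parity bit: 0

0


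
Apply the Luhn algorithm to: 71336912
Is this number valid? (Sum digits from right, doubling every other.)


Luhn sum = 31
31 mod 10 = 1

Invalid (Luhn sum mod 10 = 1)


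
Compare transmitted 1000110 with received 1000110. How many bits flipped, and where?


XOR: 0000000

0 errors (received matches sent)


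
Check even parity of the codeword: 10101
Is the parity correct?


Number of 1s: 3

No, parity error (3 ones)


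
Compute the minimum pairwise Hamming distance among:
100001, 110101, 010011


Comparing all pairs, minimum distance: 2
Can detect 1 errors, correct 0 errors

2


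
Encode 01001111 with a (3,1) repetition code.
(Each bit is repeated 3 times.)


Each bit -> 3 copies

000111000000111111111111


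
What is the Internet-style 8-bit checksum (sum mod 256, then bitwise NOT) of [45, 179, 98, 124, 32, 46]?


Sum = 524 mod 256 = 12
Complement = 243

243


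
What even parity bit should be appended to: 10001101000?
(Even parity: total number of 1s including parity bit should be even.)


Number of 1s in data: 4
Parity bit: 0

0


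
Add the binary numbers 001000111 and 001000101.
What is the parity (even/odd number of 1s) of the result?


001000111 = 71
001000101 = 69
Sum = 140 = 10001100
1s count = 3

odd parity (3 ones in 10001100)


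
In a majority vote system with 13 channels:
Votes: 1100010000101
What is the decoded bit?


Ones: 5 out of 13
Threshold: 7

0 (5/13 voted 1)


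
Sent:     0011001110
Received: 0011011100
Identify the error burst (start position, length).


XOR: 0000010010

Burst at position 5, length 4


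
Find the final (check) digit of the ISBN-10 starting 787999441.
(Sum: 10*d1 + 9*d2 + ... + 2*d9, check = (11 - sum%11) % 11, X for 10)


Weighted sum: 390
390 mod 11 = 5

Check digit: 6


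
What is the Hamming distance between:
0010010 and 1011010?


XOR: 1001000
Count of 1s: 2

2


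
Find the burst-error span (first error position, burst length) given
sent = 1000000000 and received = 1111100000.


XOR: 0111100000

Burst at position 1, length 4


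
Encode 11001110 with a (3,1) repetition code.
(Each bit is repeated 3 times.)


Each bit -> 3 copies

111111000000111111111000


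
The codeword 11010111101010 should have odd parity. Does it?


Number of 1s: 9

Yes, parity is correct (9 ones)


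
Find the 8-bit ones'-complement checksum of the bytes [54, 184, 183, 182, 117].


Sum = 720 mod 256 = 208
Complement = 47

47


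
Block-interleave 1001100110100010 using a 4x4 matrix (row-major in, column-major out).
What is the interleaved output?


Matrix:
  1001
  1001
  1010
  0010
Read columns: 1110000000111100

1110000000111100


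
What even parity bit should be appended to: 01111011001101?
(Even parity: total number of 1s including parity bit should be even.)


Number of 1s in data: 9
Parity bit: 1

1


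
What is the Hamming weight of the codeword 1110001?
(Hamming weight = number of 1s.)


Counting 1s in 1110001

4


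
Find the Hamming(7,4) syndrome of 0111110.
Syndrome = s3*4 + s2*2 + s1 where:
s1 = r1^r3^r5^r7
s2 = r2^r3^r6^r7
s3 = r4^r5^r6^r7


s1=0, s2=1, s3=1

Syndrome = 6 (error at position 6)


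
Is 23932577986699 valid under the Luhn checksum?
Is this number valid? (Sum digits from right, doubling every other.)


Luhn sum = 84
84 mod 10 = 4

Invalid (Luhn sum mod 10 = 4)


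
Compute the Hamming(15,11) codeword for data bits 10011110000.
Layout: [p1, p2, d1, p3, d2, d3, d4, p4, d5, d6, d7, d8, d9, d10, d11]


Parity bits: p1=0, p2=0, p3=1, p4=1

001100111110000


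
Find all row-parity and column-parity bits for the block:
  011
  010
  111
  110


Row parities: 0110
Column parities: 000

Row P: 0110, Col P: 000, Corner: 0


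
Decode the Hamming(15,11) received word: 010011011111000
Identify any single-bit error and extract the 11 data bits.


Syndrome = 13: error at position 13

Data: 01101111100 (corrected bit 13)


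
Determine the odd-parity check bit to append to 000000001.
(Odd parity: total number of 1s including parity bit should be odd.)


Number of 1s in data: 1
Parity bit: 0

0


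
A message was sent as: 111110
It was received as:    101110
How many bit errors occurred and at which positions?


XOR: 010000

1 error(s) at position(s): 1


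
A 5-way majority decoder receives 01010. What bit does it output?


Ones: 2 out of 5
Threshold: 3

0 (2/5 voted 1)


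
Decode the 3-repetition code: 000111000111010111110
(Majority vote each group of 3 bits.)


Groups: 000, 111, 000, 111, 010, 111, 110
Majority votes: 0101011

0101011


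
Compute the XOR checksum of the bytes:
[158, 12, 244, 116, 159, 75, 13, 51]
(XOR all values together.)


XOR chain: 158 ^ 12 ^ 244 ^ 116 ^ 159 ^ 75 ^ 13 ^ 51 = 248

248


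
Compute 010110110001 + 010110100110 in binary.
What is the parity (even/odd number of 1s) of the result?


010110110001 = 1457
010110100110 = 1446
Sum = 2903 = 101101010111
1s count = 8

even parity (8 ones in 101101010111)


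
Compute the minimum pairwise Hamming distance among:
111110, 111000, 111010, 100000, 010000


Comparing all pairs, minimum distance: 1
Can detect 0 errors, correct 0 errors

1


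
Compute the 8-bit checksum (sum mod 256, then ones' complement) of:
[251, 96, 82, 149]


Sum = 578 mod 256 = 66
Complement = 189

189


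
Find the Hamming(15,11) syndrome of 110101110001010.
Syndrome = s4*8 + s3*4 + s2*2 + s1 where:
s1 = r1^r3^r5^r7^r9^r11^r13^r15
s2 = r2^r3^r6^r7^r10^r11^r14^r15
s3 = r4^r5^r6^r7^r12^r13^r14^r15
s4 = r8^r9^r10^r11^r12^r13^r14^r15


s1=0, s2=0, s3=1, s4=1

Syndrome = 12 (error at position 12)


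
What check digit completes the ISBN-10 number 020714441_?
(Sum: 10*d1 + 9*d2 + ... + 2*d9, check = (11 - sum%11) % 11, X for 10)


Weighted sum: 123
123 mod 11 = 2

Check digit: 9


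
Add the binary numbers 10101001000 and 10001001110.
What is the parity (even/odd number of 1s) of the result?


10101001000 = 1352
10001001110 = 1102
Sum = 2454 = 100110010110
1s count = 6

even parity (6 ones in 100110010110)


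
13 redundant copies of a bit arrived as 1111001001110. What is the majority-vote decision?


Ones: 8 out of 13
Threshold: 7

1 (8/13 voted 1)


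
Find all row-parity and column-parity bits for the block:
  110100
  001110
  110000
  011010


Row parities: 1101
Column parities: 010000

Row P: 1101, Col P: 010000, Corner: 1


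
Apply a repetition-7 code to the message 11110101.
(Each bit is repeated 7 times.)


Each bit -> 7 copies

11111111111111111111111111110000000111111100000001111111


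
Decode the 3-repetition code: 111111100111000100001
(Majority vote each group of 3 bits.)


Groups: 111, 111, 100, 111, 000, 100, 001
Majority votes: 1101000

1101000


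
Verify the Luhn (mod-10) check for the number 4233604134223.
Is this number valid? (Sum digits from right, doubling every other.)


Luhn sum = 49
49 mod 10 = 9

Invalid (Luhn sum mod 10 = 9)


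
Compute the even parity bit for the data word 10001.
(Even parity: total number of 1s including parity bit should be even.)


Number of 1s in data: 2
Parity bit: 0

0


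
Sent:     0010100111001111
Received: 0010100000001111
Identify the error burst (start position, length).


XOR: 0000000111000000

Burst at position 7, length 3


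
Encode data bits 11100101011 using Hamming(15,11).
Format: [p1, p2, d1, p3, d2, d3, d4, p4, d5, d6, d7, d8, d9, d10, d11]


Parity bits: p1=1, p2=1, p3=1, p4=0

111111000101011


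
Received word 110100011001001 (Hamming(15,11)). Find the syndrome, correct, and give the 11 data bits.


Syndrome = 5: error at position 5

Data: 01001001001 (corrected bit 5)


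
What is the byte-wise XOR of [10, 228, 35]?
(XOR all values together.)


XOR chain: 10 ^ 228 ^ 35 = 205

205


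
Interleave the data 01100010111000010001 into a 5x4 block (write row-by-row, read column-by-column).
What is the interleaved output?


Matrix:
  0110
  0010
  1110
  0001
  0001
Read columns: 00100101001110000011

00100101001110000011


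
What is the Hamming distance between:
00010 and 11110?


XOR: 11100
Count of 1s: 3

3


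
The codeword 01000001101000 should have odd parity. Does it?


Number of 1s: 4

No, parity error (4 ones)


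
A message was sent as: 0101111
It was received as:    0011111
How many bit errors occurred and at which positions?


XOR: 0110000

2 error(s) at position(s): 1, 2


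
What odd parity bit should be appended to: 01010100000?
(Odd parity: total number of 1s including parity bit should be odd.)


Number of 1s in data: 3
Parity bit: 0

0


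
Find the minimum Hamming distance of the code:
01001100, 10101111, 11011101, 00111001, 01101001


Comparing all pairs, minimum distance: 2
Can detect 1 errors, correct 0 errors

2


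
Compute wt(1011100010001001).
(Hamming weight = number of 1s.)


Counting 1s in 1011100010001001

7


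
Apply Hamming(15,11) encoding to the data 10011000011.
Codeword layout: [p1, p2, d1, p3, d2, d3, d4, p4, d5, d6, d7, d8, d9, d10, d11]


Parity bits: p1=0, p2=0, p3=1, p4=1

001100111000011


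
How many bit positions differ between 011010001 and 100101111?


XOR: 111111110
Count of 1s: 8

8


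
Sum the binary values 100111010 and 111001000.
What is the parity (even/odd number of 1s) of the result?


100111010 = 314
111001000 = 456
Sum = 770 = 1100000010
1s count = 3

odd parity (3 ones in 1100000010)


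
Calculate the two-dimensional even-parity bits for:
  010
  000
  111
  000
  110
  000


Row parities: 101000
Column parities: 011

Row P: 101000, Col P: 011, Corner: 0


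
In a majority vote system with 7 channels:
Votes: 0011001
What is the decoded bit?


Ones: 3 out of 7
Threshold: 4

0 (3/7 voted 1)


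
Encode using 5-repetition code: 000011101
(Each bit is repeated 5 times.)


Each bit -> 5 copies

000000000000000000001111111111111110000011111


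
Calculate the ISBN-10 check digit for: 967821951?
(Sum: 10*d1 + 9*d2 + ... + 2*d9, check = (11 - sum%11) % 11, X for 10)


Weighted sum: 326
326 mod 11 = 7

Check digit: 4


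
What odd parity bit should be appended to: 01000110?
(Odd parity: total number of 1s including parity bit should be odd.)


Number of 1s in data: 3
Parity bit: 0

0


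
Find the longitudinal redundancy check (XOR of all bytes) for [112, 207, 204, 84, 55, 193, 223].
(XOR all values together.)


XOR chain: 112 ^ 207 ^ 204 ^ 84 ^ 55 ^ 193 ^ 223 = 14

14


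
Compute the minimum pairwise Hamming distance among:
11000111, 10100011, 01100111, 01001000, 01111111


Comparing all pairs, minimum distance: 2
Can detect 1 errors, correct 0 errors

2


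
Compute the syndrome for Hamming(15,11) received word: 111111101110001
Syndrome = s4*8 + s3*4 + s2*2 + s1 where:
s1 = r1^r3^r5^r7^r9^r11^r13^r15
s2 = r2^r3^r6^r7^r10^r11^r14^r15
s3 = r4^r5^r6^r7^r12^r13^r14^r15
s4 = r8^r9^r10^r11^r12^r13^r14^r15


s1=1, s2=1, s3=1, s4=0

Syndrome = 7 (error at position 7)


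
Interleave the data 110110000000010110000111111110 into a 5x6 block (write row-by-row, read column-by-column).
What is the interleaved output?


Matrix:
  110110
  000000
  010110
  000111
  111110
Read columns: 100011010100001101111011100010

100011010100001101111011100010


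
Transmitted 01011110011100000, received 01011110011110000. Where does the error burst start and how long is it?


XOR: 00000000000010000

Burst at position 12, length 1


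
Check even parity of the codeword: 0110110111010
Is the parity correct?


Number of 1s: 8

Yes, parity is correct (8 ones)


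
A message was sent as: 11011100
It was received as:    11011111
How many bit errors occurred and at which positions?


XOR: 00000011

2 error(s) at position(s): 6, 7


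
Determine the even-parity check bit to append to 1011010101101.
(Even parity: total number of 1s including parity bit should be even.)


Number of 1s in data: 8
Parity bit: 0

0


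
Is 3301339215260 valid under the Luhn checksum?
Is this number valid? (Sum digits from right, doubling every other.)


Luhn sum = 40
40 mod 10 = 0

Valid (Luhn sum mod 10 = 0)


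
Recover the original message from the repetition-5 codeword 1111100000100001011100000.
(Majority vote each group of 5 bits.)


Groups: 11111, 00000, 10000, 10111, 00000
Majority votes: 10010

10010


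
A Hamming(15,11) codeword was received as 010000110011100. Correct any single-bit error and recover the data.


Syndrome = 7: error at position 7

Data: 00000011100 (corrected bit 7)


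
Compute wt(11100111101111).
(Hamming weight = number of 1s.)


Counting 1s in 11100111101111

11


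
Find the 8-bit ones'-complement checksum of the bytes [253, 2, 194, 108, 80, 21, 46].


Sum = 704 mod 256 = 192
Complement = 63

63


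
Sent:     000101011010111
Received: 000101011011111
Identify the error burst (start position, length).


XOR: 000000000001000

Burst at position 11, length 1


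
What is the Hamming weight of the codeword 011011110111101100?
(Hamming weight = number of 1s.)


Counting 1s in 011011110111101100

12


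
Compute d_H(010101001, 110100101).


XOR: 100001100
Count of 1s: 3

3


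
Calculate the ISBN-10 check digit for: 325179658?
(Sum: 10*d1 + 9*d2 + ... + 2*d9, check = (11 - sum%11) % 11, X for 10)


Weighted sum: 237
237 mod 11 = 6

Check digit: 5


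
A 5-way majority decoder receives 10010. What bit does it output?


Ones: 2 out of 5
Threshold: 3

0 (2/5 voted 1)


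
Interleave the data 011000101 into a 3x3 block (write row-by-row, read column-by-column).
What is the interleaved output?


Matrix:
  011
  000
  101
Read columns: 001100101

001100101


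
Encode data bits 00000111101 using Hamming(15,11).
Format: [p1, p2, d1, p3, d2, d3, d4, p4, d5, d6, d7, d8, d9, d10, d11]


Parity bits: p1=1, p2=1, p3=1, p4=1

110100010111101


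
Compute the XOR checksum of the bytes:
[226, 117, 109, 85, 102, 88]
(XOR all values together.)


XOR chain: 226 ^ 117 ^ 109 ^ 85 ^ 102 ^ 88 = 145

145


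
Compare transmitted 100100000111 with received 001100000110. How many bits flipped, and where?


XOR: 101000000001

3 error(s) at position(s): 0, 2, 11


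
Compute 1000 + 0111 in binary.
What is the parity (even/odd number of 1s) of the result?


1000 = 8
0111 = 7
Sum = 15 = 1111
1s count = 4

even parity (4 ones in 1111)


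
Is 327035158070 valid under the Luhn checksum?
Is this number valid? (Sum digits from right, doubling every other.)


Luhn sum = 43
43 mod 10 = 3

Invalid (Luhn sum mod 10 = 3)


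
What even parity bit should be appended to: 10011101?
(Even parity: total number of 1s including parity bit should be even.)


Number of 1s in data: 5
Parity bit: 1

1


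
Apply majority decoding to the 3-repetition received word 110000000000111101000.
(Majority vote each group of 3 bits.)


Groups: 110, 000, 000, 000, 111, 101, 000
Majority votes: 1000110

1000110


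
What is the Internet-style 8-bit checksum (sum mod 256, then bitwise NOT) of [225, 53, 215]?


Sum = 493 mod 256 = 237
Complement = 18

18


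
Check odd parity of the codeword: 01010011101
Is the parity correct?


Number of 1s: 6

No, parity error (6 ones)


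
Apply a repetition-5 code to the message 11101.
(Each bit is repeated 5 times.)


Each bit -> 5 copies

1111111111111110000011111


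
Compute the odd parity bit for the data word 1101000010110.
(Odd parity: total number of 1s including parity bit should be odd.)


Number of 1s in data: 6
Parity bit: 1

1


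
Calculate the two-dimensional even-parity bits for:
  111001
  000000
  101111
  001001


Row parities: 0010
Column parities: 011111

Row P: 0010, Col P: 011111, Corner: 1


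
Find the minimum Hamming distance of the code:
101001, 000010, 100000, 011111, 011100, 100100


Comparing all pairs, minimum distance: 1
Can detect 0 errors, correct 0 errors

1


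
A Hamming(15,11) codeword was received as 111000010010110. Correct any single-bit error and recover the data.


Syndrome = 0: no error detected

Data: 10000010110 (no errors)


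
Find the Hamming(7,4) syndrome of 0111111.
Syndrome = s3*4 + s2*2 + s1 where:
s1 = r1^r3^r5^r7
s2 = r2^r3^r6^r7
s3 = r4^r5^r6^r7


s1=1, s2=0, s3=0

Syndrome = 1 (error at position 1)


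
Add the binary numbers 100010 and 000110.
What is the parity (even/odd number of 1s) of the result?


100010 = 34
000110 = 6
Sum = 40 = 101000
1s count = 2

even parity (2 ones in 101000)


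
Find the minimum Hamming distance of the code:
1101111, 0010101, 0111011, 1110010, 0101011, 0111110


Comparing all pairs, minimum distance: 1
Can detect 0 errors, correct 0 errors

1


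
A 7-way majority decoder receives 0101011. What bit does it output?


Ones: 4 out of 7
Threshold: 4

1 (4/7 voted 1)


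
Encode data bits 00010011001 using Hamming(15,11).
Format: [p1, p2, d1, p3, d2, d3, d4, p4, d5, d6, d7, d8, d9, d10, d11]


Parity bits: p1=1, p2=1, p3=1, p4=1

110100110011001


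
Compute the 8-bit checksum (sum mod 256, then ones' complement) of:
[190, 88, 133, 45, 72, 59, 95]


Sum = 682 mod 256 = 170
Complement = 85

85


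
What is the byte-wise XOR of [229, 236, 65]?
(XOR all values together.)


XOR chain: 229 ^ 236 ^ 65 = 72

72


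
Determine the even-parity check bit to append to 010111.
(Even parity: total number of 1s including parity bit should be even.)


Number of 1s in data: 4
Parity bit: 0

0


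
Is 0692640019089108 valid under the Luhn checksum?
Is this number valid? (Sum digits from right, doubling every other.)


Luhn sum = 61
61 mod 10 = 1

Invalid (Luhn sum mod 10 = 1)


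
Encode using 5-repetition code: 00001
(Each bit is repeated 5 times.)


Each bit -> 5 copies

0000000000000000000011111


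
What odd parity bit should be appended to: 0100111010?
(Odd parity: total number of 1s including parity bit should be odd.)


Number of 1s in data: 5
Parity bit: 0

0


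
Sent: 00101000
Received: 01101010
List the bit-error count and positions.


XOR: 01000010

2 error(s) at position(s): 1, 6


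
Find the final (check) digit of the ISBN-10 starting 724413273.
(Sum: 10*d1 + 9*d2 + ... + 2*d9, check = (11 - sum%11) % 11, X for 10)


Weighted sum: 204
204 mod 11 = 6

Check digit: 5


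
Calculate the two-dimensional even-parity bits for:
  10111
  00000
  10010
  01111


Row parities: 0000
Column parities: 01010

Row P: 0000, Col P: 01010, Corner: 0


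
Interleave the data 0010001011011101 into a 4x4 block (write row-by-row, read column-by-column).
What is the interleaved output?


Matrix:
  0010
  0010
  1101
  1101
Read columns: 0011001111000011

0011001111000011
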